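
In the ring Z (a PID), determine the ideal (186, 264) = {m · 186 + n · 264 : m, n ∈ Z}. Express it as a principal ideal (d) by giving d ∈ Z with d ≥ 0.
In the PID Z, (a, b) is generated by gcd(a, b). Compute gcd(264, 186) with the extended Euclidean algorithm, tracking rows (r, s, t) with s·264 + t·186 = r:
  row A: (264, 1, 0)   [1·264 + 0·186 = 264]
  row B: (186, 0, 1)   [0·264 + 1·186 = 186]
  264 = 1·186 + 78   → row C = row A − 1·row B = (78, 1, −1)   [check: 1·264 − 1·186 = 78]
  186 = 2·78 + 30   → row D = row B − 2·row C = (30, −2, 3)   [check: −2·264 + 3·186 = 30]
  78 = 2·30 + 18   → row E = row C − 2·row D = (18, 5, −7)   [check: 5·264 − 7·186 = 18]
  30 = 1·18 + 12   → row F = row D − 1·row E = (12, −7, 10)   [check: −7·264 + 10·186 = 12]
  18 = 1·12 + 6   → row G = row E − 1·row F = (6, 12, −17)   [check: 12·264 − 17·186 = 6]
  12 = 2·6 + 0   → remainder 0, stop. gcd = 6 (last nonzero row G).
So gcd(186, 264) = 6, with Bézout identity 12·264 − 17·186 = 6. Containment (⊇): the Bézout identity exhibits 6 as an element of (186, 264), giving (6) ⊆ (186, 264). Containment (⊆): since 6 | 186 and 6 | 264 (186 = 6·31, 264 = 6·44), every Z-linear combination of 186 and 264 is divisible by 6, so (186, 264) ⊆ (6). Therefore (186, 264) = (6), d = 6.

Final answer: (186, 264) = (6); d = 6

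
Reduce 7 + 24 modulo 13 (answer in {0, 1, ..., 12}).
Reduce the summands first: 24 ≡ 11 (mod 13), so 7 + 24 ≡ 7 + 11 (mod 13). 7 + 11 = 18; 18 = 1·13 + 5, so (7 + 24) mod 13 = 5.

Final answer: 5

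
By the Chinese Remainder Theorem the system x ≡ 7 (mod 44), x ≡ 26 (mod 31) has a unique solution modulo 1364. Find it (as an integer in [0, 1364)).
x ≡ 491 (mod 1364); the representative in [0, 1364) is 491

The moduli 44, 31 are pairwise coprime, so by the CRT there is a unique solution mod 44·31 = 1364.
Solve by successive substitution. Start with x ≡ 7 (mod 44).
  Combine with x ≡ 26 (mod 31): write x = 7 + 44·t and require 7 + 44·t ≡ 26 (mod 31), i.e. 44·t ≡ 26 − 7 ≡ 19 (mod 31). Since 44^(−1) ≡ 12 (mod 31) (44 ≡ 13 (mod 31)), t ≡ 12·19 ≡ 11 (mod 31). So x ≡ 7 + 44·11 = 491 (mod 1364).
Unique solution in [0, 1364): x = 491.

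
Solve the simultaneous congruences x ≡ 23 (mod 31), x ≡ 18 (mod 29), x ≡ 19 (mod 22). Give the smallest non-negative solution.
x ≡ 7587 (mod 19778); the representative in [0, 19778) is 7587

The moduli 31, 29, 22 are pairwise coprime, so by the CRT there is a unique solution mod 31·29·22 = 19778.
Solve by successive substitution. Start with x ≡ 23 (mod 31).
  Combine with x ≡ 18 (mod 29): write x = 23 + 31·t and require 23 + 31·t ≡ 18 (mod 29), i.e. 31·t ≡ 18 − 23 ≡ 24 (mod 29). Since 31^(−1) ≡ 15 (mod 29) (31 ≡ 2 (mod 29)), t ≡ 15·24 ≡ 12 (mod 29). So x ≡ 23 + 31·12 = 395 (mod 899).
  Combine with x ≡ 19 (mod 22): write x = 395 + 899·t and require 395 + 899·t ≡ 19 (mod 22), i.e. 899·t ≡ 19 − 395 ≡ 20 (mod 22). Since 899^(−1) ≡ 7 (mod 22) (899 ≡ 19 (mod 22)), t ≡ 7·20 ≡ 8 (mod 22). So x ≡ 395 + 899·8 = 7587 (mod 19778).
Unique solution in [0, 19778): x = 7587.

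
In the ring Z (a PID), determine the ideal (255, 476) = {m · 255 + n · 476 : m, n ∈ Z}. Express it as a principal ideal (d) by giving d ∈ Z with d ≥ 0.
In the PID Z, (a, b) is generated by gcd(a, b). Compute gcd(476, 255) with the extended Euclidean algorithm, tracking rows (r, s, t) with s·476 + t·255 = r:
  row A: (476, 1, 0)   [1·476 + 0·255 = 476]
  row B: (255, 0, 1)   [0·476 + 1·255 = 255]
  476 = 1·255 + 221   → row C = row A − 1·row B = (221, 1, −1)   [check: 1·476 − 1·255 = 221]
  255 = 1·221 + 34   → row D = row B − 1·row C = (34, −1, 2)   [check: −1·476 + 2·255 = 34]
  221 = 6·34 + 17   → row E = row C − 6·row D = (17, 7, −13)   [check: 7·476 − 13·255 = 17]
  34 = 2·17 + 0   → remainder 0, stop. gcd = 17 (last nonzero row E).
So gcd(255, 476) = 17, with Bézout identity 7·476 − 13·255 = 17. Containment (⊇): the Bézout identity exhibits 17 as an element of (255, 476), giving (17) ⊆ (255, 476). Containment (⊆): since 17 | 255 and 17 | 476 (255 = 17·15, 476 = 17·28), every Z-linear combination of 255 and 476 is divisible by 17, so (255, 476) ⊆ (17). Therefore (255, 476) = (17), d = 17.

Final answer: (255, 476) = (17); d = 17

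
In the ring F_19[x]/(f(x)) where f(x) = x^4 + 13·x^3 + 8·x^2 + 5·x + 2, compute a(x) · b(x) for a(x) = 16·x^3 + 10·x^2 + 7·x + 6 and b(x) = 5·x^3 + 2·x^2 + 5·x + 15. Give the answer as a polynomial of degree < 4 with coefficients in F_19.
a · b ≡ 5·x^3 + 17·x^2 + 9·x + 18 (mod f(x))

Multiply as integer polynomials: a · b = 80·x^6 + 82·x^5 + 135·x^4 + 334·x^3 + 197·x^2 + 135·x + 90. Reducing coefficients mod 19: a · b ≡ 4·x^6 + 6·x^5 + 2·x^4 + 11·x^3 + 7·x^2 + 2·x + 14. Now divide by f(x) = x^4 + 13·x^3 + 8·x^2 + 5·x + 2 in F_19[x], eliminating the leading term at each step:
  leading term 4·x^6: subtract (4·x^2)·f(x) = 4·x^6 + 14·x^5 + 13·x^4 + x^3 + 8·x^2, leaving 11·x^5 + 8·x^4 + 10·x^3 + 18·x^2 + 2·x + 14 (coefficients mod 19)
  leading term 11·x^5: subtract (11·x)·f(x) = 11·x^5 + 10·x^4 + 12·x^3 + 17·x^2 + 3·x, leaving 17·x^4 + 17·x^3 + x^2 + 18·x + 14 (coefficients mod 19)
  leading term 17·x^4: subtract (17)·f(x) = 17·x^4 + 12·x^3 + 3·x^2 + 9·x + 15, leaving 5·x^3 + 17·x^2 + 9·x + 18 (coefficients mod 19)
The degree is now < 4, so this is the remainder. Hence a · b ≡ 5·x^3 + 17·x^2 + 9·x + 18 in F_19[x]/(f).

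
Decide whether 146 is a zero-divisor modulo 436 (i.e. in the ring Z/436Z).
YES

gcd(146, 436) = 2 > 1, so 146 is not a unit in Z/436Z. In Z/nZ every nonzero non-unit is a zero-divisor: explicitly, take b = 436/gcd = 218 ≠ 0 (mod 436); then 146·218 = 31828 = 73·436, i.e. 146·218 ≡ 0 (mod 436). So 146 is a zero-divisor.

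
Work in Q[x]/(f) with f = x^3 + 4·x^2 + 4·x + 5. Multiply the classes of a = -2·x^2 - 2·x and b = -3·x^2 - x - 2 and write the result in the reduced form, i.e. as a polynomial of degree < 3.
First multiply in Q[x] without reducing: a · b = 6·x^4 + 8·x^3 + 6·x^2 + 4·x. Now divide by f(x) = x^3 + 4·x^2 + 4·x + 5, eliminating the leading term at each step:
  leading term 6·x^4: subtract (6·x)·f(x) = 6·x^4 + 24·x^3 + 24·x^2 + 30·x, leaving -16·x^3 - 18·x^2 - 26·x
  leading term -16·x^3: subtract (-16)·f(x) = -16·x^3 - 64·x^2 - 64·x - 80, leaving 46·x^2 + 38·x + 80
The degree is now < 3, so this is the remainder. Hence a · b ≡ 46·x^2 + 38·x + 80 in Q[x]/(f).

Final answer: a · b ≡ 46·x^2 + 38·x + 80 (mod f(x))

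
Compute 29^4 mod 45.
Use repeated squaring. Binary(4) = 100. Walk through the bits of the exponent 4 left-to-right: at each bit after the leading one, square the running value, then multiply by 29 if the bit is 1 (always reducing mod 45):
  bit 1 = 1 (leading): start with 29.
  bit 2 = 0: square 29^2 = 841 ≡ 31 (mod 45).
  bit 3 = 0: square 31^2 = 961 ≡ 16 (mod 45).
Final value: 29^4 ≡ 16 (mod 45).

Final answer: 16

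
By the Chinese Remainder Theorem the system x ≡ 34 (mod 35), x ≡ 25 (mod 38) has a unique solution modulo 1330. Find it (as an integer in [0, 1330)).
The moduli 35, 38 are pairwise coprime, so by the CRT there is a unique solution mod 35·38 = 1330.
Solve by successive substitution. Start with x ≡ 34 (mod 35).
  Combine with x ≡ 25 (mod 38): write x = 34 + 35·t and require 34 + 35·t ≡ 25 (mod 38), i.e. 35·t ≡ 25 − 34 ≡ 29 (mod 38). Since 35^(−1) ≡ 25 (mod 38), t ≡ 25·29 ≡ 3 (mod 38). So x ≡ 34 + 35·3 = 139 (mod 1330).
Unique solution in [0, 1330): x = 139.

Final answer: x ≡ 139 (mod 1330); the representative in [0, 1330) is 139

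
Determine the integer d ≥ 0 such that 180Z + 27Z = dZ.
(180, 27) = (9); d = 9

In the PID Z, (a, b) is generated by gcd(a, b). Compute gcd(180, 27) with the extended Euclidean algorithm, tracking rows (r, s, t) with s·180 + t·27 = r:
  row A: (180, 1, 0)   [1·180 + 0·27 = 180]
  row B: (27, 0, 1)   [0·180 + 1·27 = 27]
  180 = 6·27 + 18   → row C = row A − 6·row B = (18, 1, −6)   [check: 1·180 − 6·27 = 18]
  27 = 1·18 + 9   → row D = row B − 1·row C = (9, −1, 7)   [check: −1·180 + 7·27 = 9]
  18 = 2·9 + 0   → remainder 0, stop. gcd = 9 (last nonzero row D).
So gcd(180, 27) = 9, with Bézout identity −1·180 + 7·27 = 9. Containment (⊇): the Bézout identity exhibits 9 as an element of (180, 27), giving (9) ⊆ (180, 27). Containment (⊆): since 9 | 180 and 9 | 27 (180 = 9·20, 27 = 9·3), every Z-linear combination of 180 and 27 is divisible by 9, so (180, 27) ⊆ (9). Therefore (180, 27) = (9), d = 9.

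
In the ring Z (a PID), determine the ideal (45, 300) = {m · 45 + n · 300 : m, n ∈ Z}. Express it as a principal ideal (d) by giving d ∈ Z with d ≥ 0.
(45, 300) = (15); d = 15

In the PID Z, (a, b) is generated by gcd(a, b). Compute gcd(300, 45) with the extended Euclidean algorithm, tracking rows (r, s, t) with s·300 + t·45 = r:
  row A: (300, 1, 0)   [1·300 + 0·45 = 300]
  row B: (45, 0, 1)   [0·300 + 1·45 = 45]
  300 = 6·45 + 30   → row C = row A − 6·row B = (30, 1, −6)   [check: 1·300 − 6·45 = 30]
  45 = 1·30 + 15   → row D = row B − 1·row C = (15, −1, 7)   [check: −1·300 + 7·45 = 15]
  30 = 2·15 + 0   → remainder 0, stop. gcd = 15 (last nonzero row D).
So gcd(45, 300) = 15, with Bézout identity −1·300 + 7·45 = 15. Containment (⊇): the Bézout identity exhibits 15 as an element of (45, 300), giving (15) ⊆ (45, 300). Containment (⊆): since 15 | 45 and 15 | 300 (45 = 15·3, 300 = 15·20), every Z-linear combination of 45 and 300 is divisible by 15, so (45, 300) ⊆ (15). Therefore (45, 300) = (15), d = 15.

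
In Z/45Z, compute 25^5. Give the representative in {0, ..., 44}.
Use repeated squaring. Binary(5) = 101. Walk through the bits of the exponent 5 left-to-right: at each bit after the leading one, square the running value, then multiply by 25 if the bit is 1 (always reducing mod 45):
  bit 1 = 1 (leading): start with 25.
  bit 2 = 0: square 25^2 = 625 ≡ 40 (mod 45).
  bit 3 = 1: square 40^2 = 1600 ≡ 25; bit is 1, so multiply 25·25 = 625 ≡ 40 (mod 45).
Final value: 25^5 ≡ 40 (mod 45).

Final answer: 40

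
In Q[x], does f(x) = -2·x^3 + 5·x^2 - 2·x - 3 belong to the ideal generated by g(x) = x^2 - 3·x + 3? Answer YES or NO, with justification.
In Q[x] the ideal (g) consists of all multiples of g, so f ∈ (g) iff g | f, i.e. iff the remainder of f on division by g is 0. Divide f by g (g is monic, so eliminate the leading term of the running remainder at each step):
  leading term -2·x^3: subtract (-2·x)·g(x) = -2·x^3 + 6·x^2 - 6·x, leaving -x^2 + 4·x - 3
  leading term -x^2: subtract (-1)·g(x) = -x^2 + 3·x - 3, leaving x
The remainder r(x) = x ≠ 0 (and deg r < deg g), so g ∤ f, i.e. f ∉ (g).

Final answer: NO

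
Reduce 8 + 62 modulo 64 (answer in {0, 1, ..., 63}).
Both summands are already reduced mod 64. 8 + 62 = 70; 70 = 1·64 + 6, so (8 + 62) mod 64 = 6.

Final answer: 6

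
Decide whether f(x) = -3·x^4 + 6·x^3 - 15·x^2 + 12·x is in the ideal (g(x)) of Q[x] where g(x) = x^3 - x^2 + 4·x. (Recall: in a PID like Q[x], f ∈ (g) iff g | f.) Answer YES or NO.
YES

In Q[x] the ideal (g) consists of all multiples of g, so f ∈ (g) iff g | f, i.e. iff the remainder of f on division by g is 0. Divide f by g (g is monic, so eliminate the leading term of the running remainder at each step):
  leading term -3·x^4: subtract (-3·x)·g(x) = -3·x^4 + 3·x^3 - 12·x^2, leaving 3·x^3 - 3·x^2 + 12·x
  leading term 3·x^3: subtract (3)·g(x) = 3·x^3 - 3·x^2 + 12·x, leaving 0
The remainder is 0, so f(x) = g(x) · h(x) with h(x) = 3 - 3·x. Hence g | f, i.e. f ∈ (g).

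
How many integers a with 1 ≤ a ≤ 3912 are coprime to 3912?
The number of a ∈ {1, ..., 3912} with gcd(a, 3912) = 1 is by definition Euler's totient φ(3912). φ is multiplicative, with φ(p^e) = p^e − p^(e−1). Factorise 3912 = 2^3 · 3 · 163. Then
  φ(3912) = (2^3 − 2^2) · (3 − 1) · (163 − 1) = 4 · 2 · 162 = 1296.
So there are 1296 such integers.

Final answer: 1296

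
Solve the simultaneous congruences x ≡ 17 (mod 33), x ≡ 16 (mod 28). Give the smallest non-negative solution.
x ≡ 380 (mod 924); the representative in [0, 924) is 380

The moduli 33, 28 are pairwise coprime, so by the CRT there is a unique solution mod 33·28 = 924.
Solve by successive substitution. Start with x ≡ 17 (mod 33).
  Combine with x ≡ 16 (mod 28): write x = 17 + 33·t and require 17 + 33·t ≡ 16 (mod 28), i.e. 33·t ≡ 16 − 17 ≡ 27 (mod 28). Since 33^(−1) ≡ 17 (mod 28) (33 ≡ 5 (mod 28)), t ≡ 17·27 ≡ 11 (mod 28). So x ≡ 17 + 33·11 = 380 (mod 924).
Unique solution in [0, 924): x = 380.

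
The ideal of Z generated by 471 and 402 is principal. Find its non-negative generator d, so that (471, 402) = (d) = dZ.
In the PID Z, (a, b) is generated by gcd(a, b). Compute gcd(471, 402) with the extended Euclidean algorithm, tracking rows (r, s, t) with s·471 + t·402 = r:
  row A: (471, 1, 0)   [1·471 + 0·402 = 471]
  row B: (402, 0, 1)   [0·471 + 1·402 = 402]
  471 = 1·402 + 69   → row C = row A − 1·row B = (69, 1, −1)   [check: 1·471 − 1·402 = 69]
  402 = 5·69 + 57   → row D = row B − 5·row C = (57, −5, 6)   [check: −5·471 + 6·402 = 57]
  69 = 1·57 + 12   → row E = row C − 1·row D = (12, 6, −7)   [check: 6·471 − 7·402 = 12]
  57 = 4·12 + 9   → row F = row D − 4·row E = (9, −29, 34)   [check: −29·471 + 34·402 = 9]
  12 = 1·9 + 3   → row G = row E − 1·row F = (3, 35, −41)   [check: 35·471 − 41·402 = 3]
  9 = 3·3 + 0   → remainder 0, stop. gcd = 3 (last nonzero row G).
So gcd(471, 402) = 3, with Bézout identity 35·471 − 41·402 = 3. Containment (⊇): the Bézout identity exhibits 3 as an element of (471, 402), giving (3) ⊆ (471, 402). Containment (⊆): since 3 | 471 and 3 | 402 (471 = 3·157, 402 = 3·134), every Z-linear combination of 471 and 402 is divisible by 3, so (471, 402) ⊆ (3). Therefore (471, 402) = (3), d = 3.

Final answer: (471, 402) = (3); d = 3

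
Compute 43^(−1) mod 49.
Apply the extended Euclidean algorithm to (49, 43), tracking rows (r, s, t) with s·49 + t·43 = r. Each division r_prev = q·r_cur + r_new produces the new row as (previous row) − q·(current row):
  row A: (49, 1, 0)   [1·49 + 0·43 = 49]
  row B: (43, 0, 1)   [0·49 + 1·43 = 43]
  49 = 1·43 + 6   → row C = row A − 1·row B = (6, 1, −1)   [check: 1·49 − 1·43 = 6]
  43 = 7·6 + 1   → row D = row B − 7·row C = (1, −7, 8)   [check: −7·49 + 8·43 = 1]
  6 = 6·1 + 0   → remainder 0, stop. gcd = 1 (last nonzero row D).
The gcd is 1, so 43 is invertible mod 49. The last nonzero row gives −7·49 + 8·43 = 1, so t = 8. So 43^(−1) ≡ 8 (mod 49). Verify: 43 · 8 = 344 ≡ 1 (mod 49). ✓

Final answer: 43^(−1) ≡ 8 (mod 49)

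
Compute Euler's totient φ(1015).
φ is multiplicative, with φ(p^e) = p^e − p^(e−1). Factorise 1015 = 5 · 7 · 29. Then
  φ(1015) = (5 − 1) · (7 − 1) · (29 − 1) = 4 · 6 · 28 = 672.

Final answer: φ(1015) = 672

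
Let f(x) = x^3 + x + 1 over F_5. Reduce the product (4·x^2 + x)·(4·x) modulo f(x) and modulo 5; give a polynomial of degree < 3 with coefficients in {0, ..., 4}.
Multiply as integer polynomials: a · b = 16·x^3 + 4·x^2. Reducing coefficients mod 5: a · b ≡ x^3 + 4·x^2. Now divide by f(x) = x^3 + x + 1 in F_5[x], eliminating the leading term at each step:
  leading term x^3: subtract (1)·f(x) = x^3 + x + 1, leaving 4·x^2 + 4·x + 4 (coefficients mod 5)
The degree is now < 3, so this is the remainder. Hence a · b ≡ 4·x^2 + 4·x + 4 in F_5[x]/(f).

Final answer: a · b ≡ 4·x^2 + 4·x + 4 (mod f(x))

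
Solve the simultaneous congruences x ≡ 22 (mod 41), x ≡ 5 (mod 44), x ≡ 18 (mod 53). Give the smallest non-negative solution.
The moduli 41, 44, 53 are pairwise coprime, so by the CRT there is a unique solution mod 41·44·53 = 95612.
Solve by successive substitution. Start with x ≡ 22 (mod 41).
  Combine with x ≡ 5 (mod 44): write x = 22 + 41·t and require 22 + 41·t ≡ 5 (mod 44), i.e. 41·t ≡ 5 − 22 ≡ 27 (mod 44). Since 41^(−1) ≡ 29 (mod 44), t ≡ 29·27 ≡ 35 (mod 44). So x ≡ 22 + 41·35 = 1457 (mod 1804).
  Combine with x ≡ 18 (mod 53): write x = 1457 + 1804·t and require 1457 + 1804·t ≡ 18 (mod 53), i.e. 1804·t ≡ 18 − 1457 ≡ 45 (mod 53). Since 1804^(−1) ≡ 27 (mod 53) (1804 ≡ 2 (mod 53)), t ≡ 27·45 ≡ 49 (mod 53). So x ≡ 1457 + 1804·49 = 89853 (mod 95612).
Unique solution in [0, 95612): x = 89853.

Final answer: x ≡ 89853 (mod 95612); the representative in [0, 95612) is 89853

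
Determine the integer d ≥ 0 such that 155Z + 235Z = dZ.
In the PID Z, (a, b) is generated by gcd(a, b). Compute gcd(235, 155) with the extended Euclidean algorithm, tracking rows (r, s, t) with s·235 + t·155 = r:
  row A: (235, 1, 0)   [1·235 + 0·155 = 235]
  row B: (155, 0, 1)   [0·235 + 1·155 = 155]
  235 = 1·155 + 80   → row C = row A − 1·row B = (80, 1, −1)   [check: 1·235 − 1·155 = 80]
  155 = 1·80 + 75   → row D = row B − 1·row C = (75, −1, 2)   [check: −1·235 + 2·155 = 75]
  80 = 1·75 + 5   → row E = row C − 1·row D = (5, 2, −3)   [check: 2·235 − 3·155 = 5]
  75 = 15·5 + 0   → remainder 0, stop. gcd = 5 (last nonzero row E).
So gcd(155, 235) = 5, with Bézout identity 2·235 − 3·155 = 5. Containment (⊇): the Bézout identity exhibits 5 as an element of (155, 235), giving (5) ⊆ (155, 235). Containment (⊆): since 5 | 155 and 5 | 235 (155 = 5·31, 235 = 5·47), every Z-linear combination of 155 and 235 is divisible by 5, so (155, 235) ⊆ (5). Therefore (155, 235) = (5), d = 5.

Final answer: (155, 235) = (5); d = 5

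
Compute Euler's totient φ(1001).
φ(1001) = 720

φ is multiplicative, with φ(p^e) = p^e − p^(e−1). Factorise 1001 = 7 · 11 · 13. Then
  φ(1001) = (7 − 1) · (11 − 1) · (13 − 1) = 6 · 10 · 12 = 720.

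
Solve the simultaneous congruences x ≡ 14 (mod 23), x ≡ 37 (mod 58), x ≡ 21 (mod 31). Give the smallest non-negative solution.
x ≡ 20047 (mod 41354); the representative in [0, 41354) is 20047

The moduli 23, 58, 31 are pairwise coprime, so by the CRT there is a unique solution mod 23·58·31 = 41354.
Solve by successive substitution. Start with x ≡ 14 (mod 23).
  Combine with x ≡ 37 (mod 58): write x = 14 + 23·t and require 14 + 23·t ≡ 37 (mod 58), i.e. 23·t ≡ 37 − 14 ≡ 23 (mod 58). Since 23^(−1) ≡ 53 (mod 58), t ≡ 53·23 ≡ 1 (mod 58). So x ≡ 14 + 23·1 = 37 (mod 1334).
  Combine with x ≡ 21 (mod 31): write x = 37 + 1334·t and require 37 + 1334·t ≡ 21 (mod 31), i.e. 1334·t ≡ 21 − 37 ≡ 15 (mod 31). Since 1334^(−1) ≡ 1 (mod 31) (1334 ≡ 1 (mod 31)), t ≡ 1·15 ≡ 15 (mod 31). So x ≡ 37 + 1334·15 = 20047 (mod 41354).
Unique solution in [0, 41354): x = 20047.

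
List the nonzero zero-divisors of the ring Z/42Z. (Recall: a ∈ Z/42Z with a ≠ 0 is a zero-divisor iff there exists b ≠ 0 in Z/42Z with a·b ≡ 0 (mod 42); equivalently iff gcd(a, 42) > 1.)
nonzero zero-divisors of Z/42Z = {2, 3, 4, 6, 7, 8, 9, 10, 12, 14, 15, 16, 18, 20, 21, 22, 24, 26, 27, 28, 30, 32, 33, 34, 35, 36, 38, 39, 40}

An element a ∈ Z/42Z (with a ≠ 0) is a zero-divisor iff gcd(a, 42) > 1 (because a is a unit precisely when gcd(a, n) = 1, and in Z/nZ every nonzero, non-unit element is a zero-divisor). Scan a = 1, ..., 41 and keep those with gcd(a, 42) > 1:
  gcd(2, 42) = 2, gcd(3, 42) = 3, gcd(4, 42) = 2, gcd(6, 42) = 6, gcd(7, 42) = 7, gcd(8, 42) = 2, gcd(9, 42) = 3, gcd(10, 42) = 2, gcd(12, 42) = 6, gcd(14, 42) = 14, gcd(15, 42) = 3, gcd(16, 42) = 2, gcd(18, 42) = 6, gcd(20, 42) = 2, gcd(21, 42) = 21, gcd(22, 42) = 2, gcd(24, 42) = 6, gcd(26, 42) = 2, gcd(27, 42) = 3, gcd(28, 42) = 14, gcd(30, 42) = 6, gcd(32, 42) = 2, gcd(33, 42) = 3, gcd(34, 42) = 2, gcd(35, 42) = 7, gcd(36, 42) = 6, gcd(38, 42) = 2, gcd(39, 42) = 3, gcd(40, 42) = 2.
All other a ∈ {1, ..., 41} have gcd(a, 42) = 1 and are units. So the nonzero zero-divisors are exactly the 29 values of a appearing in this scan.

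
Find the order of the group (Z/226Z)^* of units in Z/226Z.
|(Z/226Z)^*| = 112

(Z/226Z)^* consists of the classes a with gcd(a, 226) = 1, so its order is φ(226). φ is multiplicative, with φ(p^e) = p^e − p^(e−1). Factorise 226 = 2 · 113. Then
  φ(226) = (2 − 1) · (113 − 1) = 1 · 112 = 112.
Thus |(Z/226Z)^*| = 112.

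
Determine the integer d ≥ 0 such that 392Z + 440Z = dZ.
(392, 440) = (8); d = 8

In the PID Z, (a, b) is generated by gcd(a, b). Compute gcd(440, 392) with the extended Euclidean algorithm, tracking rows (r, s, t) with s·440 + t·392 = r:
  row A: (440, 1, 0)   [1·440 + 0·392 = 440]
  row B: (392, 0, 1)   [0·440 + 1·392 = 392]
  440 = 1·392 + 48   → row C = row A − 1·row B = (48, 1, −1)   [check: 1·440 − 1·392 = 48]
  392 = 8·48 + 8   → row D = row B − 8·row C = (8, −8, 9)   [check: −8·440 + 9·392 = 8]
  48 = 6·8 + 0   → remainder 0, stop. gcd = 8 (last nonzero row D).
So gcd(392, 440) = 8, with Bézout identity −8·440 + 9·392 = 8. Containment (⊇): the Bézout identity exhibits 8 as an element of (392, 440), giving (8) ⊆ (392, 440). Containment (⊆): since 8 | 392 and 8 | 440 (392 = 8·49, 440 = 8·55), every Z-linear combination of 392 and 440 is divisible by 8, so (392, 440) ⊆ (8). Therefore (392, 440) = (8), d = 8.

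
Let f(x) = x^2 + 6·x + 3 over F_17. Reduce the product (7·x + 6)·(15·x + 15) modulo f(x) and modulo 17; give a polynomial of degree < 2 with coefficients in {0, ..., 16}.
a · b ≡ 7·x + 13 (mod f(x))

Multiply as integer polynomials: a · b = 105·x^2 + 195·x + 90. Reducing coefficients mod 17: a · b ≡ 3·x^2 + 8·x + 5. Now divide by f(x) = x^2 + 6·x + 3 in F_17[x], eliminating the leading term at each step:
  leading term 3·x^2: subtract (3)·f(x) = 3·x^2 + x + 9, leaving 7·x + 13 (coefficients mod 17)
The degree is now < 2, so this is the remainder. Hence a · b ≡ 7·x + 13 in F_17[x]/(f).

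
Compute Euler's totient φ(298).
φ(298) = 148

φ is multiplicative, with φ(p^e) = p^e − p^(e−1). Factorise 298 = 2 · 149. Then
  φ(298) = (2 − 1) · (149 − 1) = 1 · 148 = 148.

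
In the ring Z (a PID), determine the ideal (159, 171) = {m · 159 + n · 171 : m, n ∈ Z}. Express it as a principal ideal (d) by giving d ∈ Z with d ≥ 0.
(159, 171) = (3); d = 3

In the PID Z, (a, b) is generated by gcd(a, b). Compute gcd(171, 159) with the extended Euclidean algorithm, tracking rows (r, s, t) with s·171 + t·159 = r:
  row A: (171, 1, 0)   [1·171 + 0·159 = 171]
  row B: (159, 0, 1)   [0·171 + 1·159 = 159]
  171 = 1·159 + 12   → row C = row A − 1·row B = (12, 1, −1)   [check: 1·171 − 1·159 = 12]
  159 = 13·12 + 3   → row D = row B − 13·row C = (3, −13, 14)   [check: −13·171 + 14·159 = 3]
  12 = 4·3 + 0   → remainder 0, stop. gcd = 3 (last nonzero row D).
So gcd(159, 171) = 3, with Bézout identity −13·171 + 14·159 = 3. Containment (⊇): the Bézout identity exhibits 3 as an element of (159, 171), giving (3) ⊆ (159, 171). Containment (⊆): since 3 | 159 and 3 | 171 (159 = 3·53, 171 = 3·57), every Z-linear combination of 159 and 171 is divisible by 3, so (159, 171) ⊆ (3). Therefore (159, 171) = (3), d = 3.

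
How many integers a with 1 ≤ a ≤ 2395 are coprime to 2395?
1912

The number of a ∈ {1, ..., 2395} with gcd(a, 2395) = 1 is by definition Euler's totient φ(2395). φ is multiplicative, with φ(p^e) = p^e − p^(e−1). Factorise 2395 = 5 · 479. Then
  φ(2395) = (5 − 1) · (479 − 1) = 4 · 478 = 1912.
So there are 1912 such integers.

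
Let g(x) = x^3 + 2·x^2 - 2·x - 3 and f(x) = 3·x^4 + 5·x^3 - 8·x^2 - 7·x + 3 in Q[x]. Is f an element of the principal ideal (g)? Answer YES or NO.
In Q[x] the ideal (g) consists of all multiples of g, so f ∈ (g) iff g | f, i.e. iff the remainder of f on division by g is 0. Divide f by g (g is monic, so eliminate the leading term of the running remainder at each step):
  leading term 3·x^4: subtract (3·x)·g(x) = 3·x^4 + 6·x^3 - 6·x^2 - 9·x, leaving -x^3 - 2·x^2 + 2·x + 3
  leading term -x^3: subtract (-1)·g(x) = -x^3 - 2·x^2 + 2·x + 3, leaving 0
The remainder is 0, so f(x) = g(x) · h(x) with h(x) = 3·x - 1. Hence g | f, i.e. f ∈ (g).

Final answer: YES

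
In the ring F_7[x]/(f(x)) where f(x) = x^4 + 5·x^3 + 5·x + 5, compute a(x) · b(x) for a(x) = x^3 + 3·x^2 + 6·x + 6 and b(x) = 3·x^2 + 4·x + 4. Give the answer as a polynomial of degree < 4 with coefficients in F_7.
a · b ≡ 2·x^3 + 4·x^2 + x + 6 (mod f(x))

Multiply as integer polynomials: a · b = 3·x^5 + 13·x^4 + 34·x^3 + 54·x^2 + 48·x + 24. Reducing coefficients mod 7: a · b ≡ 3·x^5 + 6·x^4 + 6·x^3 + 5·x^2 + 6·x + 3. Now divide by f(x) = x^4 + 5·x^3 + 5·x + 5 in F_7[x], eliminating the leading term at each step:
  leading term 3·x^5: subtract (3·x)·f(x) = 3·x^5 + x^4 + x^2 + x, leaving 5·x^4 + 6·x^3 + 4·x^2 + 5·x + 3 (coefficients mod 7)
  leading term 5·x^4: subtract (5)·f(x) = 5·x^4 + 4·x^3 + 4·x + 4, leaving 2·x^3 + 4·x^2 + x + 6 (coefficients mod 7)
The degree is now < 4, so this is the remainder. Hence a · b ≡ 2·x^3 + 4·x^2 + x + 6 in F_7[x]/(f).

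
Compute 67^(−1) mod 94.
67^(−1) ≡ 87 (mod 94)

Apply the extended Euclidean algorithm to (94, 67), tracking rows (r, s, t) with s·94 + t·67 = r. Each division r_prev = q·r_cur + r_new produces the new row as (previous row) − q·(current row):
  row A: (94, 1, 0)   [1·94 + 0·67 = 94]
  row B: (67, 0, 1)   [0·94 + 1·67 = 67]
  94 = 1·67 + 27   → row C = row A − 1·row B = (27, 1, −1)   [check: 1·94 − 1·67 = 27]
  67 = 2·27 + 13   → row D = row B − 2·row C = (13, −2, 3)   [check: −2·94 + 3·67 = 13]
  27 = 2·13 + 1   → row E = row C − 2·row D = (1, 5, −7)   [check: 5·94 − 7·67 = 1]
  13 = 13·1 + 0   → remainder 0, stop. gcd = 1 (last nonzero row E).
The gcd is 1, so 67 is invertible mod 94. The last nonzero row gives 5·94 − 7·67 = 1, so t = −7. So 67^(−1) ≡ −7 ≡ 87 (mod 94). Verify: 67 · 87 = 5829 ≡ 1 (mod 94). ✓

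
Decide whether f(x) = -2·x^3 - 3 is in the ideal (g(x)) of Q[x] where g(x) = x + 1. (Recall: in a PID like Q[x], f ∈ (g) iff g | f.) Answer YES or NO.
NO

In Q[x] the ideal (g) consists of all multiples of g, so f ∈ (g) iff g | f, i.e. iff the remainder of f on division by g is 0. Divide f by g (g is monic, so eliminate the leading term of the running remainder at each step):
  leading term -2·x^3: subtract (-2·x^2)·g(x) = -2·x^3 - 2·x^2, leaving 2·x^2 - 3
  leading term 2·x^2: subtract (2·x)·g(x) = 2·x^2 + 2·x, leaving -2·x - 3
  leading term -2·x: subtract (-2)·g(x) = -2·x - 2, leaving -1
The remainder r(x) = -1 ≠ 0 (and deg r < deg g), so g ∤ f, i.e. f ∉ (g).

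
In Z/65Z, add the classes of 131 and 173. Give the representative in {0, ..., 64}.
Reduce the summands first: 131 ≡ 1, 173 ≡ 43 (mod 65), so 131 + 173 ≡ 1 + 43 (mod 65). 1 + 43 = 44; 44 = 0·65 + 44, so (131 + 173) mod 65 = 44.

Final answer: 44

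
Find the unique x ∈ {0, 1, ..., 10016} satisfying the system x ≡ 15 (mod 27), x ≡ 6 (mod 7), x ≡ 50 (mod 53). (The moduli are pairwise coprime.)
x ≡ 7629 (mod 10017); the representative in [0, 10017) is 7629

The moduli 27, 7, 53 are pairwise coprime, so by the CRT there is a unique solution mod 27·7·53 = 10017.
Solve by successive substitution. Start with x ≡ 15 (mod 27).
  Combine with x ≡ 6 (mod 7): write x = 15 + 27·t and require 15 + 27·t ≡ 6 (mod 7), i.e. 27·t ≡ 6 − 15 ≡ 5 (mod 7). Since 27^(−1) ≡ 6 (mod 7) (27 ≡ 6 (mod 7)), t ≡ 6·5 ≡ 2 (mod 7). So x ≡ 15 + 27·2 = 69 (mod 189).
  Combine with x ≡ 50 (mod 53): write x = 69 + 189·t and require 69 + 189·t ≡ 50 (mod 53), i.e. 189·t ≡ 50 − 69 ≡ 34 (mod 53). Since 189^(−1) ≡ 23 (mod 53) (189 ≡ 30 (mod 53)), t ≡ 23·34 ≡ 40 (mod 53). So x ≡ 69 + 189·40 = 7629 (mod 10017).
Unique solution in [0, 10017): x = 7629.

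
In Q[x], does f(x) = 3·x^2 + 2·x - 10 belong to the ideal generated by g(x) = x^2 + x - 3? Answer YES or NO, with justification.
In Q[x] the ideal (g) consists of all multiples of g, so f ∈ (g) iff g | f, i.e. iff the remainder of f on division by g is 0. Divide f by g (g is monic, so eliminate the leading term of the running remainder at each step):
  leading term 3·x^2: subtract (3)·g(x) = 3·x^2 + 3·x - 9, leaving -x - 1
The remainder r(x) = -x - 1 ≠ 0 (and deg r < deg g), so g ∤ f, i.e. f ∉ (g).

Final answer: NO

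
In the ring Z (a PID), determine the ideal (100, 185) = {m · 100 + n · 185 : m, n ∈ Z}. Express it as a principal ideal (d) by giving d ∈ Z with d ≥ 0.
(100, 185) = (5); d = 5

In the PID Z, (a, b) is generated by gcd(a, b). Compute gcd(185, 100) with the extended Euclidean algorithm, tracking rows (r, s, t) with s·185 + t·100 = r:
  row A: (185, 1, 0)   [1·185 + 0·100 = 185]
  row B: (100, 0, 1)   [0·185 + 1·100 = 100]
  185 = 1·100 + 85   → row C = row A − 1·row B = (85, 1, −1)   [check: 1·185 − 1·100 = 85]
  100 = 1·85 + 15   → row D = row B − 1·row C = (15, −1, 2)   [check: −1·185 + 2·100 = 15]
  85 = 5·15 + 10   → row E = row C − 5·row D = (10, 6, −11)   [check: 6·185 − 11·100 = 10]
  15 = 1·10 + 5   → row F = row D − 1·row E = (5, −7, 13)   [check: −7·185 + 13·100 = 5]
  10 = 2·5 + 0   → remainder 0, stop. gcd = 5 (last nonzero row F).
So gcd(100, 185) = 5, with Bézout identity −7·185 + 13·100 = 5. Containment (⊇): the Bézout identity exhibits 5 as an element of (100, 185), giving (5) ⊆ (100, 185). Containment (⊆): since 5 | 100 and 5 | 185 (100 = 5·20, 185 = 5·37), every Z-linear combination of 100 and 185 is divisible by 5, so (100, 185) ⊆ (5). Therefore (100, 185) = (5), d = 5.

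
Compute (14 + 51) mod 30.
Reduce the summands first: 51 ≡ 21 (mod 30), so 14 + 51 ≡ 14 + 21 (mod 30). 14 + 21 = 35; 35 = 1·30 + 5, so (14 + 51) mod 30 = 5.

Final answer: 5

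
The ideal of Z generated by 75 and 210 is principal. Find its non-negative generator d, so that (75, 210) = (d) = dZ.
In the PID Z, (a, b) is generated by gcd(a, b). Compute gcd(210, 75) with the extended Euclidean algorithm, tracking rows (r, s, t) with s·210 + t·75 = r:
  row A: (210, 1, 0)   [1·210 + 0·75 = 210]
  row B: (75, 0, 1)   [0·210 + 1·75 = 75]
  210 = 2·75 + 60   → row C = row A − 2·row B = (60, 1, −2)   [check: 1·210 − 2·75 = 60]
  75 = 1·60 + 15   → row D = row B − 1·row C = (15, −1, 3)   [check: −1·210 + 3·75 = 15]
  60 = 4·15 + 0   → remainder 0, stop. gcd = 15 (last nonzero row D).
So gcd(75, 210) = 15, with Bézout identity −1·210 + 3·75 = 15. Containment (⊇): the Bézout identity exhibits 15 as an element of (75, 210), giving (15) ⊆ (75, 210). Containment (⊆): since 15 | 75 and 15 | 210 (75 = 15·5, 210 = 15·14), every Z-linear combination of 75 and 210 is divisible by 15, so (75, 210) ⊆ (15). Therefore (75, 210) = (15), d = 15.

Final answer: (75, 210) = (15); d = 15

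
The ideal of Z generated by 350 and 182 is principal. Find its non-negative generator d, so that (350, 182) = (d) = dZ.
(350, 182) = (14); d = 14

In the PID Z, (a, b) is generated by gcd(a, b). Compute gcd(350, 182) with the extended Euclidean algorithm, tracking rows (r, s, t) with s·350 + t·182 = r:
  row A: (350, 1, 0)   [1·350 + 0·182 = 350]
  row B: (182, 0, 1)   [0·350 + 1·182 = 182]
  350 = 1·182 + 168   → row C = row A − 1·row B = (168, 1, −1)   [check: 1·350 − 1·182 = 168]
  182 = 1·168 + 14   → row D = row B − 1·row C = (14, −1, 2)   [check: −1·350 + 2·182 = 14]
  168 = 12·14 + 0   → remainder 0, stop. gcd = 14 (last nonzero row D).
So gcd(350, 182) = 14, with Bézout identity −1·350 + 2·182 = 14. Containment (⊇): the Bézout identity exhibits 14 as an element of (350, 182), giving (14) ⊆ (350, 182). Containment (⊆): since 14 | 350 and 14 | 182 (350 = 14·25, 182 = 14·13), every Z-linear combination of 350 and 182 is divisible by 14, so (350, 182) ⊆ (14). Therefore (350, 182) = (14), d = 14.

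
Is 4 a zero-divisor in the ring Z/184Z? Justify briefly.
YES

gcd(4, 184) = 4 > 1, so 4 is not a unit in Z/184Z. In Z/nZ every nonzero non-unit is a zero-divisor: explicitly, take b = 184/gcd = 46 ≠ 0 (mod 184); then 4·46 = 184 = 1·184, i.e. 4·46 ≡ 0 (mod 184). So 4 is a zero-divisor.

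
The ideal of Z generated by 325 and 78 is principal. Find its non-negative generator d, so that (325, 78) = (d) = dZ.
In the PID Z, (a, b) is generated by gcd(a, b). Compute gcd(325, 78) with the extended Euclidean algorithm, tracking rows (r, s, t) with s·325 + t·78 = r:
  row A: (325, 1, 0)   [1·325 + 0·78 = 325]
  row B: (78, 0, 1)   [0·325 + 1·78 = 78]
  325 = 4·78 + 13   → row C = row A − 4·row B = (13, 1, −4)   [check: 1·325 − 4·78 = 13]
  78 = 6·13 + 0   → remainder 0, stop. gcd = 13 (last nonzero row C).
So gcd(325, 78) = 13, with Bézout identity 1·325 − 4·78 = 13. Containment (⊇): the Bézout identity exhibits 13 as an element of (325, 78), giving (13) ⊆ (325, 78). Containment (⊆): since 13 | 325 and 13 | 78 (325 = 13·25, 78 = 13·6), every Z-linear combination of 325 and 78 is divisible by 13, so (325, 78) ⊆ (13). Therefore (325, 78) = (13), d = 13.

Final answer: (325, 78) = (13); d = 13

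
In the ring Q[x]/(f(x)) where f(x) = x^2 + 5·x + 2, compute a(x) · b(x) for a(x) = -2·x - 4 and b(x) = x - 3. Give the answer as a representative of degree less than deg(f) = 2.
First multiply in Q[x] without reducing: a · b = -2·x^2 + 2·x + 12. Now divide by f(x) = x^2 + 5·x + 2, eliminating the leading term at each step:
  leading term -2·x^2: subtract (-2)·f(x) = -2·x^2 - 10·x - 4, leaving 12·x + 16
The degree is now < 2, so this is the remainder. Hence a · b ≡ 12·x + 16 in Q[x]/(f).

Final answer: a · b ≡ 12·x + 16 (mod f(x))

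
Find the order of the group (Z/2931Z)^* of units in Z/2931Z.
(Z/2931Z)^* consists of the classes a with gcd(a, 2931) = 1, so its order is φ(2931). φ is multiplicative, with φ(p^e) = p^e − p^(e−1). Factorise 2931 = 3 · 977. Then
  φ(2931) = (3 − 1) · (977 − 1) = 2 · 976 = 1952.
Thus |(Z/2931Z)^*| = 1952.

Final answer: |(Z/2931Z)^*| = 1952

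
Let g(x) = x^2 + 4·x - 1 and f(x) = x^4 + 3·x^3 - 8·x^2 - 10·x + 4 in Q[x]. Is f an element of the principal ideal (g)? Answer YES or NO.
In Q[x] the ideal (g) consists of all multiples of g, so f ∈ (g) iff g | f, i.e. iff the remainder of f on division by g is 0. Divide f by g (g is monic, so eliminate the leading term of the running remainder at each step):
  leading term x^4: subtract (x^2)·g(x) = x^4 + 4·x^3 - x^2, leaving -x^3 - 7·x^2 - 10·x + 4
  leading term -x^3: subtract (-x)·g(x) = -x^3 - 4·x^2 + x, leaving -3·x^2 - 11·x + 4
  leading term -3·x^2: subtract (-3)·g(x) = -3·x^2 - 12·x + 3, leaving x + 1
The remainder r(x) = x + 1 ≠ 0 (and deg r < deg g), so g ∤ f, i.e. f ∉ (g).

Final answer: NO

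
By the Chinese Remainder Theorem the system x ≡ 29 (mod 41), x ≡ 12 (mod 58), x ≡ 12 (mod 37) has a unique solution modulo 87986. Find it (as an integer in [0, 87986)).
The moduli 41, 58, 37 are pairwise coprime, so by the CRT there is a unique solution mod 41·58·37 = 87986.
Solve by successive substitution. Start with x ≡ 29 (mod 41).
  Combine with x ≡ 12 (mod 58): write x = 29 + 41·t and require 29 + 41·t ≡ 12 (mod 58), i.e. 41·t ≡ 12 − 29 ≡ 41 (mod 58). Since 41^(−1) ≡ 17 (mod 58), t ≡ 17·41 ≡ 1 (mod 58). So x ≡ 29 + 41·1 = 70 (mod 2378).
  Combine with x ≡ 12 (mod 37): write x = 70 + 2378·t and require 70 + 2378·t ≡ 12 (mod 37), i.e. 2378·t ≡ 12 − 70 ≡ 16 (mod 37). Since 2378^(−1) ≡ 26 (mod 37) (2378 ≡ 10 (mod 37)), t ≡ 26·16 ≡ 9 (mod 37). So x ≡ 70 + 2378·9 = 21472 (mod 87986).
Unique solution in [0, 87986): x = 21472.

Final answer: x ≡ 21472 (mod 87986); the representative in [0, 87986) is 21472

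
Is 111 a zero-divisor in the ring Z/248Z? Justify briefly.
gcd(111, 248) = 1, so 111 is a unit in Z/248Z (it has a multiplicative inverse). A unit cannot be a zero-divisor: if 111·b ≡ 0 then multiplying both sides by 111^(−1) gives b ≡ 0. So 111 is not a zero-divisor.

Final answer: NO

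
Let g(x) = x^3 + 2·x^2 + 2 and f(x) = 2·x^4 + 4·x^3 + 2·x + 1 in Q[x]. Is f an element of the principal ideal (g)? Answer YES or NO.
In Q[x] the ideal (g) consists of all multiples of g, so f ∈ (g) iff g | f, i.e. iff the remainder of f on division by g is 0. Divide f by g (g is monic, so eliminate the leading term of the running remainder at each step):
  leading term 2·x^4: subtract (2·x)·g(x) = 2·x^4 + 4·x^3 + 4·x, leaving 1 - 2·x
The remainder r(x) = 1 - 2·x ≠ 0 (and deg r < deg g), so g ∤ f, i.e. f ∉ (g).

Final answer: NO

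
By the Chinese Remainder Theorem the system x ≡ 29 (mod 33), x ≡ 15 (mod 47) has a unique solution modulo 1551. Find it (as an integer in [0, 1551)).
x ≡ 62 (mod 1551); the representative in [0, 1551) is 62

The moduli 33, 47 are pairwise coprime, so by the CRT there is a unique solution mod 33·47 = 1551.
Solve by successive substitution. Start with x ≡ 29 (mod 33).
  Combine with x ≡ 15 (mod 47): write x = 29 + 33·t and require 29 + 33·t ≡ 15 (mod 47), i.e. 33·t ≡ 15 − 29 ≡ 33 (mod 47). Since 33^(−1) ≡ 10 (mod 47), t ≡ 10·33 ≡ 1 (mod 47). So x ≡ 29 + 33·1 = 62 (mod 1551).
Unique solution in [0, 1551): x = 62.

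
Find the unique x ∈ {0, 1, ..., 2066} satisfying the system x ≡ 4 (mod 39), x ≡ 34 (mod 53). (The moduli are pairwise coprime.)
x ≡ 511 (mod 2067); the representative in [0, 2067) is 511

The moduli 39, 53 are pairwise coprime, so by the CRT there is a unique solution mod 39·53 = 2067.
Solve by successive substitution. Start with x ≡ 4 (mod 39).
  Combine with x ≡ 34 (mod 53): write x = 4 + 39·t and require 4 + 39·t ≡ 34 (mod 53), i.e. 39·t ≡ 34 − 4 ≡ 30 (mod 53). Since 39^(−1) ≡ 34 (mod 53), t ≡ 34·30 ≡ 13 (mod 53). So x ≡ 4 + 39·13 = 511 (mod 2067).
Unique solution in [0, 2067): x = 511.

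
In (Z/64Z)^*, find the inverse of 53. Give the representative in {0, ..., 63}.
Apply the extended Euclidean algorithm to (64, 53), tracking rows (r, s, t) with s·64 + t·53 = r. Each division r_prev = q·r_cur + r_new produces the new row as (previous row) − q·(current row):
  row A: (64, 1, 0)   [1·64 + 0·53 = 64]
  row B: (53, 0, 1)   [0·64 + 1·53 = 53]
  64 = 1·53 + 11   → row C = row A − 1·row B = (11, 1, −1)   [check: 1·64 − 1·53 = 11]
  53 = 4·11 + 9   → row D = row B − 4·row C = (9, −4, 5)   [check: −4·64 + 5·53 = 9]
  11 = 1·9 + 2   → row E = row C − 1·row D = (2, 5, −6)   [check: 5·64 − 6·53 = 2]
  9 = 4·2 + 1   → row F = row D − 4·row E = (1, −24, 29)   [check: −24·64 + 29·53 = 1]
  2 = 2·1 + 0   → remainder 0, stop. gcd = 1 (last nonzero row F).
The gcd is 1, so 53 is invertible mod 64. The last nonzero row gives −24·64 + 29·53 = 1, so t = 29. So 53^(−1) ≡ 29 (mod 64). Verify: 53 · 29 = 1537 ≡ 1 (mod 64). ✓

Final answer: 53^(−1) ≡ 29 (mod 64)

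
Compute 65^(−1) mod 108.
65^(−1) ≡ 5 (mod 108)

Apply the extended Euclidean algorithm to (108, 65), tracking rows (r, s, t) with s·108 + t·65 = r. Each division r_prev = q·r_cur + r_new produces the new row as (previous row) − q·(current row):
  row A: (108, 1, 0)   [1·108 + 0·65 = 108]
  row B: (65, 0, 1)   [0·108 + 1·65 = 65]
  108 = 1·65 + 43   → row C = row A − 1·row B = (43, 1, −1)   [check: 1·108 − 1·65 = 43]
  65 = 1·43 + 22   → row D = row B − 1·row C = (22, −1, 2)   [check: −1·108 + 2·65 = 22]
  43 = 1·22 + 21   → row E = row C − 1·row D = (21, 2, −3)   [check: 2·108 − 3·65 = 21]
  22 = 1·21 + 1   → row F = row D − 1·row E = (1, −3, 5)   [check: −3·108 + 5·65 = 1]
  21 = 21·1 + 0   → remainder 0, stop. gcd = 1 (last nonzero row F).
The gcd is 1, so 65 is invertible mod 108. The last nonzero row gives −3·108 + 5·65 = 1, so t = 5. So 65^(−1) ≡ 5 (mod 108). Verify: 65 · 5 = 325 ≡ 1 (mod 108). ✓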